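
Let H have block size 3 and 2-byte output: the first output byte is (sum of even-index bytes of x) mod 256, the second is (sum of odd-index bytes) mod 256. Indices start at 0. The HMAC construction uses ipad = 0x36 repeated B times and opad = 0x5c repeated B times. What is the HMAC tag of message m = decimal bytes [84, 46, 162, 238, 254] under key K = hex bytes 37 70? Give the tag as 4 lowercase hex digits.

Key hex bytes 37 70 is 2 bytes ≤ B = 3; zero-pad to 3 bytes: K' = 37 70 00.
K' ⊕ ipad = 01 46 36.  K' ⊕ opad = 6b 2c 5c.
Inner input = (K'⊕ipad) ∥ m = 01 46 36 ∥ 54 2e a2 ee fe.
Inner hash: even-index sum = 339 mod 256 = 83; odd-index sum = 570 mod 256 = 58 → 53 3a.
Outer input = (K'⊕opad) ∥ inner = 6b 2c 5c ∥ 53 3a.
Outer hash (tag): even-index sum = 257 mod 256 = 1; odd-index sum = 127 mod 256 = 127 → 01 7f.

017f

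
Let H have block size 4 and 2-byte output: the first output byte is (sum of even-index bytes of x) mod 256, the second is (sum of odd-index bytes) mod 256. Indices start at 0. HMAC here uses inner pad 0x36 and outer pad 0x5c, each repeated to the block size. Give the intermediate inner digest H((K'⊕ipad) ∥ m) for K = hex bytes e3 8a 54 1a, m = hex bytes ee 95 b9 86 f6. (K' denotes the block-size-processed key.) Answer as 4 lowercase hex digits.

d403

Key hex bytes e3 8a 54 1a is exactly B = 4 bytes: K' = e3 8a 54 1a.
K' ⊕ ipad = d5 bc 62 2c.
Inner input = d5 bc 62 2c ∥ ee 95 b9 86 f6.
Inner hash: even-index sum = 980 mod 256 = 212; odd-index sum = 515 mod 256 = 3 → d4 03.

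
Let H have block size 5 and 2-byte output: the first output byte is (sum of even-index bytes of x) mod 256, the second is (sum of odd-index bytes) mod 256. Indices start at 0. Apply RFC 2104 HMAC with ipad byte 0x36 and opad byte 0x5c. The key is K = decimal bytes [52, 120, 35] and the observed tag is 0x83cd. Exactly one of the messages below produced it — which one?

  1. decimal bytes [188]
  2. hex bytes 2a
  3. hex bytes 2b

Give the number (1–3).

Key decimal bytes [52, 120, 35] = 34 78 23 is 3 bytes ≤ B = 5; zero-pad to 5 bytes: K' = 34 78 23 00 00.
K' ⊕ ipad = 02 4e 15 36 36; K' ⊕ opad = 68 24 7f 5c 5c.
m1: inner = H(02 4e 15 36 36 bc) = 4d 40; tag = H(68 24 7f 5c 5c 4d 40) = 83cd ← matches
m2: inner = H(02 4e 15 36 36 2a) = 4d ae; tag = H(68 24 7f 5c 5c 4d ae) = f1cd
m3: inner = H(02 4e 15 36 36 2b) = 4d af; tag = H(68 24 7f 5c 5c 4d af) = f2cd

1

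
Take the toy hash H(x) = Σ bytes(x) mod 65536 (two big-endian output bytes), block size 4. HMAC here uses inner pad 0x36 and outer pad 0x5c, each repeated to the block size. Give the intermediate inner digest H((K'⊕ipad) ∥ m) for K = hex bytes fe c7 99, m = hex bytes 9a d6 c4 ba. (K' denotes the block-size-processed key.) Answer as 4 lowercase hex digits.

058c

Key hex bytes fe c7 99 is 3 bytes ≤ B = 4; zero-pad to 4 bytes: K' = fe c7 99 00.
K' ⊕ ipad = c8 f1 af 36.
Inner input = c8 f1 af 36 ∥ 9a d6 c4 ba.
Inner hash: sum = 200+241+175+54+154+214+196+186 = 1420 → 05 8c.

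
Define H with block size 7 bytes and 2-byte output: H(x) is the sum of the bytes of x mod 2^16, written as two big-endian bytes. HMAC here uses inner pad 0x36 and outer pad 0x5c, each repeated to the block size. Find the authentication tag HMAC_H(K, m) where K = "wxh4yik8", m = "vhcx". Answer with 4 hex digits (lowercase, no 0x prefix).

029c

Key "wxh4yik8" = 77 78 68 34 79 69 6b 38 is 8 bytes > B = 7, so hash it first: H(key) = 03 10, then zero-pad to 7 bytes: K' = 03 10 00 00 00 00 00.
K' ⊕ ipad = 35 26 36 36 36 36 36.  K' ⊕ opad = 5f 4c 5c 5c 5c 5c 5c.
Inner input = (K'⊕ipad) ∥ m = 35 26 36 36 36 36 36 ∥ 76 68 63 78.
Inner hash: sum = 53+38+54+54+54+54+54+118+104+99+120 = 802 → 03 22.
Outer input = (K'⊕opad) ∥ inner = 5f 4c 5c 5c 5c 5c 5c ∥ 03 22.
Outer hash (tag): sum = 95+76+92+92+92+92+92+3+34 = 668 → 02 9c.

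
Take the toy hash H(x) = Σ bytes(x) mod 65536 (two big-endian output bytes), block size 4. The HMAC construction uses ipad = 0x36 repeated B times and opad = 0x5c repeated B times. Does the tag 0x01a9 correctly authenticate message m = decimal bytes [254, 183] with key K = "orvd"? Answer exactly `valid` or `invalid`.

Key "orvd" = 6f 72 76 64 is exactly B = 4 bytes: K' = 6f 72 76 64.
K' ⊕ ipad = 59 44 40 52; K' ⊕ opad = 33 2e 2a 38.
Inner hash: sum = 89+68+64+82+254+183 = 740 → 02 e4.
Outer hash (recomputed tag): sum = 51+46+42+56+2+228 = 425 → 01 a9.
Recomputed tag = 01a9; claimed = 01a9 → match.

valid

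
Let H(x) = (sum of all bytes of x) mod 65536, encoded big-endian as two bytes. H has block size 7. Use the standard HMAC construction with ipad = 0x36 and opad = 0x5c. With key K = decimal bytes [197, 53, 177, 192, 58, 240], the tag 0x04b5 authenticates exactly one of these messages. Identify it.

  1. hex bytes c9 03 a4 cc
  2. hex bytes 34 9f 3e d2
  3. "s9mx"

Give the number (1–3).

Key decimal bytes [197, 53, 177, 192, 58, 240] = c5 35 b1 c0 3a f0 is 6 bytes ≤ B = 7; zero-pad to 7 bytes: K' = c5 35 b1 c0 3a f0 00.
K' ⊕ ipad = f3 03 87 f6 0c c6 36; K' ⊕ opad = 99 69 ed 9c 66 ac 5c.
m1: inner = H(f3 03 87 f6 0c c6 36 c9 03 a4 cc) = 05 b7; tag = H(99 69 ed 9c 66 ac 5c 05 b7) = 04b5 ← matches
m2: inner = H(f3 03 87 f6 0c c6 36 34 9f 3e d2) = 05 5e; tag = H(99 69 ed 9c 66 ac 5c 05 5e) = 045c
m3: inner = H(f3 03 87 f6 0c c6 36 73 39 6d 78) = 05 0c; tag = H(99 69 ed 9c 66 ac 5c 05 0c) = 040a

1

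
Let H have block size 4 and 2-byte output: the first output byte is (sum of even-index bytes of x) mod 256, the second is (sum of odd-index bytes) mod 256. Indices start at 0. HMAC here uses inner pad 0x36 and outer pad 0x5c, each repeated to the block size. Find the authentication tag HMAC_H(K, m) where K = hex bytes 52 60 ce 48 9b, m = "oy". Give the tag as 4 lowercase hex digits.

Key hex bytes 52 60 ce 48 9b is 5 bytes > B = 4, so hash it first: H(key) = bb a8, then zero-pad to 4 bytes: K' = bb a8 00 00.
K' ⊕ ipad = 8d 9e 36 36.  K' ⊕ opad = e7 f4 5c 5c.
Inner input = (K'⊕ipad) ∥ m = 8d 9e 36 36 ∥ 6f 79.
Inner hash: even-index sum = 306 mod 256 = 50; odd-index sum = 333 mod 256 = 77 → 32 4d.
Outer input = (K'⊕opad) ∥ inner = e7 f4 5c 5c ∥ 32 4d.
Outer hash (tag): even-index sum = 373 mod 256 = 117; odd-index sum = 413 mod 256 = 157 → 75 9d.

759d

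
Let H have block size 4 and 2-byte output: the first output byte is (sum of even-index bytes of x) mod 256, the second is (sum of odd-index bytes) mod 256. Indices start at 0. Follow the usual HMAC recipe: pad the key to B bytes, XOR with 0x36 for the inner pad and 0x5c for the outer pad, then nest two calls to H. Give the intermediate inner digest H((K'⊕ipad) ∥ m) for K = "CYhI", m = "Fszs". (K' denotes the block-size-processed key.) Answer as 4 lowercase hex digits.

Key "CYhI" = 43 59 68 49 is exactly B = 4 bytes: K' = 43 59 68 49.
K' ⊕ ipad = 75 6f 5e 7f.
Inner input = 75 6f 5e 7f ∥ 46 73 7a 73.
Inner hash: even-index sum = 403 mod 256 = 147; odd-index sum = 468 mod 256 = 212 → 93 d4.

93d4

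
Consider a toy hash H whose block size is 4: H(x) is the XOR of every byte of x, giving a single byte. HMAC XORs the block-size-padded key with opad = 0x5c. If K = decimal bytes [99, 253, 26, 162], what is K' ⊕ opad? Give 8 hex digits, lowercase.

3fa146fe

Key decimal bytes [99, 253, 26, 162] = 63 fd 1a a2 is exactly B = 4 bytes: K' = 63 fd 1a a2.
XOR each byte with 0x5c: 63⊕5c=3f, fd⊕5c=a1, 1a⊕5c=46, a2⊕5c=fe.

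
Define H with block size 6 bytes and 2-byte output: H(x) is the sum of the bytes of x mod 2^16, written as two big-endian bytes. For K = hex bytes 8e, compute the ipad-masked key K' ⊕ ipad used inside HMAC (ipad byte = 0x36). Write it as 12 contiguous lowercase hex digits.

Key hex bytes 8e is 1 byte ≤ B = 6; zero-pad to 6 bytes: K' = 8e 00 00 00 00 00.
XOR each byte with 0x36: 8e⊕36=b8, 00⊕36=36, 00⊕36=36, 00⊕36=36, 00⊕36=36, 00⊕36=36.

b83636363636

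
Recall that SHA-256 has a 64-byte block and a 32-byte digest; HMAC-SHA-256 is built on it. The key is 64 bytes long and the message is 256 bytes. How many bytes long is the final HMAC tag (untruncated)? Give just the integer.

The tag is one SHA-256 digest: 32 bytes.

32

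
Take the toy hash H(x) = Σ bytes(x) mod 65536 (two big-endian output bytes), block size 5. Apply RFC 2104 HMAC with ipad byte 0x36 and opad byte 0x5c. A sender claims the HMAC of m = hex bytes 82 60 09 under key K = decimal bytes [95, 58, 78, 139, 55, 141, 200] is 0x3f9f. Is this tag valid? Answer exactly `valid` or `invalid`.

Key decimal bytes [95, 58, 78, 139, 55, 141, 200] = 5f 3a 4e 8b 37 8d c8 is 7 bytes > B = 5, so hash it first: H(key) = 02 fe, then zero-pad to 5 bytes: K' = 02 fe 00 00 00.
K' ⊕ ipad = 34 c8 36 36 36; K' ⊕ opad = 5e a2 5c 5c 5c.
Inner hash: sum = 52+200+54+54+54+130+96+9 = 649 → 02 89.
Outer hash (recomputed tag): sum = 94+162+92+92+92+2+137 = 671 → 02 9f.
Recomputed tag = 029f; claimed = 3f9f → mismatch.

invalid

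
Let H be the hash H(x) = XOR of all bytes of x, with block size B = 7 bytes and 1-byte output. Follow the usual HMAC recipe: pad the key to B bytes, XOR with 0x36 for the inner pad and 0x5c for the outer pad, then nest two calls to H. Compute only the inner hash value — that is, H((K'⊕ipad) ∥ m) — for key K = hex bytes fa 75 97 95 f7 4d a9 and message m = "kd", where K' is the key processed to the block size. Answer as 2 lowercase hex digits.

Key hex bytes fa 75 97 95 f7 4d a9 is exactly B = 7 bytes: K' = fa 75 97 95 f7 4d a9.
K' ⊕ ipad = cc 43 a1 a3 c1 7b 9f.
Inner input = cc 43 a1 a3 c1 7b 9f ∥ 6b 64.
Inner hash: XOR cc⊕43⊕a1⊕a3⊕c1⊕7b⊕9f⊕6b⊕64 = a7.

a7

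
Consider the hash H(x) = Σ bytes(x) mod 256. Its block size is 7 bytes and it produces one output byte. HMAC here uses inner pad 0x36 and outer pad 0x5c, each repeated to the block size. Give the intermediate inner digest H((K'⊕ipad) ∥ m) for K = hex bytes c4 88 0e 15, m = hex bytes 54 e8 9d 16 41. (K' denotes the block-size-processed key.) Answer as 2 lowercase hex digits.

Key hex bytes c4 88 0e 15 is 4 bytes ≤ B = 7; zero-pad to 7 bytes: K' = c4 88 0e 15 00 00 00.
K' ⊕ ipad = f2 be 38 23 36 36 36.
Inner input = f2 be 38 23 36 36 36 ∥ 54 e8 9d 16 41.
Inner hash: sum = 242+190+56+35+54+54+54+84+232+157+22+65 = 1245; mod 256 = 221 → dd.

dd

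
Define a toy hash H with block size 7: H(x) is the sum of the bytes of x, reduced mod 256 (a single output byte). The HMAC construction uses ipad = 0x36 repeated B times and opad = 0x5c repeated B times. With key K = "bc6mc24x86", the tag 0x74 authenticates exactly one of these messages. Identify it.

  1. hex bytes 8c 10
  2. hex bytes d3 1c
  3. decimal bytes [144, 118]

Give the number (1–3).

1

Key "bc6mc24x86" = 62 63 36 6d 63 32 34 78 38 36 is 10 bytes > B = 7, so hash it first: H(key) = 17, then zero-pad to 7 bytes: K' = 17 00 00 00 00 00 00.
K' ⊕ ipad = 21 36 36 36 36 36 36; K' ⊕ opad = 4b 5c 5c 5c 5c 5c 5c.
m1: inner = H(21 36 36 36 36 36 36 8c 10) = 01; tag = H(4b 5c 5c 5c 5c 5c 5c 01) = 74 ← matches
m2: inner = H(21 36 36 36 36 36 36 d3 1c) = 54; tag = H(4b 5c 5c 5c 5c 5c 5c 54) = c7
m3: inner = H(21 36 36 36 36 36 36 90 76) = 6b; tag = H(4b 5c 5c 5c 5c 5c 5c 6b) = de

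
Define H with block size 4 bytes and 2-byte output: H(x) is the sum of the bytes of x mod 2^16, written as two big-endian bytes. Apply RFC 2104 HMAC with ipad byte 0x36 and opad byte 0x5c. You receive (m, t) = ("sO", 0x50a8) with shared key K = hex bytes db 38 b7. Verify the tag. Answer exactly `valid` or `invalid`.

invalid

Key hex bytes db 38 b7 is 3 bytes ≤ B = 4; zero-pad to 4 bytes: K' = db 38 b7 00.
K' ⊕ ipad = ed 0e 81 36; K' ⊕ opad = 87 64 eb 5c.
Inner hash: sum = 237+14+129+54+115+79 = 628 → 02 74.
Outer hash (recomputed tag): sum = 135+100+235+92+2+116 = 680 → 02 a8.
Recomputed tag = 02a8; claimed = 50a8 → mismatch.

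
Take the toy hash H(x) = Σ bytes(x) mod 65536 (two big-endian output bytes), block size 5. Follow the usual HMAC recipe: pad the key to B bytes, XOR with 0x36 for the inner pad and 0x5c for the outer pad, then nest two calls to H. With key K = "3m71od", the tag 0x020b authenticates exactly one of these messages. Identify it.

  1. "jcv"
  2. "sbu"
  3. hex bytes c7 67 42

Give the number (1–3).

Key "3m71od" = 33 6d 37 31 6f 64 is 6 bytes > B = 5, so hash it first: H(key) = 01 db, then zero-pad to 5 bytes: K' = 01 db 00 00 00.
K' ⊕ ipad = 37 ed 36 36 36; K' ⊕ opad = 5d 87 5c 5c 5c.
m1: inner = H(37 ed 36 36 36 6a 63 76) = 03 09; tag = H(5d 87 5c 5c 5c 03 09) = 0204
m2: inner = H(37 ed 36 36 36 73 62 75) = 03 10; tag = H(5d 87 5c 5c 5c 03 10) = 020b ← matches
m3: inner = H(37 ed 36 36 36 c7 67 42) = 03 36; tag = H(5d 87 5c 5c 5c 03 36) = 0231

2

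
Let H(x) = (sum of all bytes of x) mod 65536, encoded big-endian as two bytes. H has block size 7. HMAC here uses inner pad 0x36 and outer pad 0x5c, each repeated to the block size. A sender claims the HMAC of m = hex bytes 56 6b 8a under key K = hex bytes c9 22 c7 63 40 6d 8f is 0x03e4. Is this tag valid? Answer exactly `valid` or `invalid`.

invalid

Key hex bytes c9 22 c7 63 40 6d 8f is exactly B = 7 bytes: K' = c9 22 c7 63 40 6d 8f.
K' ⊕ ipad = ff 14 f1 55 76 5b b9; K' ⊕ opad = 95 7e 9b 3f 1c 31 d3.
Inner hash: sum = 255+20+241+85+118+91+185+86+107+138 = 1326 → 05 2e.
Outer hash (recomputed tag): sum = 149+126+155+63+28+49+211+5+46 = 832 → 03 40.
Recomputed tag = 0340; claimed = 03e4 → mismatch.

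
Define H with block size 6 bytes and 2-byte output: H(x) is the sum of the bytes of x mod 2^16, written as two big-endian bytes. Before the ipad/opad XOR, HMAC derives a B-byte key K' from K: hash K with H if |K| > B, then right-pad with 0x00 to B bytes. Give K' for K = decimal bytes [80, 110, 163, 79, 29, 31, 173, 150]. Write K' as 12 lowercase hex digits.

032f00000000

|K| = 8 > B = 6, so first hash the key.
H(K): sum = 80+110+163+79+29+31+173+150 = 815 → 03 2f.
Zero-pad H(K) = 03 2f to 6 bytes: K' = 03 2f 00 00 00 00.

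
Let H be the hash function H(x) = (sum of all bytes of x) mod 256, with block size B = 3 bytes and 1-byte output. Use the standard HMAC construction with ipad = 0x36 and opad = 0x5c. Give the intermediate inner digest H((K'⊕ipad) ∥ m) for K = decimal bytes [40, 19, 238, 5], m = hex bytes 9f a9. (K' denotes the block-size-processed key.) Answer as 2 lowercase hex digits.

cc

Key decimal bytes [40, 19, 238, 5] = 28 13 ee 05 is 4 bytes > B = 3, so hash it first: H(key) = 2e, then zero-pad to 3 bytes: K' = 2e 00 00.
K' ⊕ ipad = 18 36 36.
Inner input = 18 36 36 ∥ 9f a9.
Inner hash: sum = 24+54+54+159+169 = 460; mod 256 = 204 → cc.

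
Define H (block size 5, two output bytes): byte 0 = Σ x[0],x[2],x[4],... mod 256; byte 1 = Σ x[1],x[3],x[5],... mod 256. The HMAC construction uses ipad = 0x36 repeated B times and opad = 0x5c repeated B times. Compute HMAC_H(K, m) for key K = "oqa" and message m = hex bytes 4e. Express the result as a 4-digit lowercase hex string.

976f

Key "oqa" = 6f 71 61 is 3 bytes ≤ B = 5; zero-pad to 5 bytes: K' = 6f 71 61 00 00.
K' ⊕ ipad = 59 47 57 36 36.  K' ⊕ opad = 33 2d 3d 5c 5c.
Inner input = (K'⊕ipad) ∥ m = 59 47 57 36 36 ∥ 4e.
Inner hash: even-index sum = 230 mod 256 = 230; odd-index sum = 203 mod 256 = 203 → e6 cb.
Outer input = (K'⊕opad) ∥ inner = 33 2d 3d 5c 5c ∥ e6 cb.
Outer hash (tag): even-index sum = 407 mod 256 = 151; odd-index sum = 367 mod 256 = 111 → 97 6f.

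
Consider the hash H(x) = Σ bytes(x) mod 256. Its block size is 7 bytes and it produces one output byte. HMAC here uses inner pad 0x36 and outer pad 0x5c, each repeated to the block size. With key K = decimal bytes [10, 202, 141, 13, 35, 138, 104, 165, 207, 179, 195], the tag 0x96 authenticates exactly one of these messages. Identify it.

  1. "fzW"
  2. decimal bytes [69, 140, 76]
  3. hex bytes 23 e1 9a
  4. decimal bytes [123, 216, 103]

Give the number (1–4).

3

Key decimal bytes [10, 202, 141, 13, 35, 138, 104, 165, 207, 179, 195] = 0a ca 8d 0d 23 8a 68 a5 cf b3 c3 is 11 bytes > B = 7, so hash it first: H(key) = 6d, then zero-pad to 7 bytes: K' = 6d 00 00 00 00 00 00.
K' ⊕ ipad = 5b 36 36 36 36 36 36; K' ⊕ opad = 31 5c 5c 5c 5c 5c 5c.
m1: inner = H(5b 36 36 36 36 36 36 66 7a 57) = d6; tag = H(31 5c 5c 5c 5c 5c 5c d6) = 2f
m2: inner = H(5b 36 36 36 36 36 36 45 8c 4c) = bc; tag = H(31 5c 5c 5c 5c 5c 5c bc) = 15
m3: inner = H(5b 36 36 36 36 36 36 23 e1 9a) = 3d; tag = H(31 5c 5c 5c 5c 5c 5c 3d) = 96 ← matches
m4: inner = H(5b 36 36 36 36 36 36 7b d8 67) = 59; tag = H(31 5c 5c 5c 5c 5c 5c 59) = b2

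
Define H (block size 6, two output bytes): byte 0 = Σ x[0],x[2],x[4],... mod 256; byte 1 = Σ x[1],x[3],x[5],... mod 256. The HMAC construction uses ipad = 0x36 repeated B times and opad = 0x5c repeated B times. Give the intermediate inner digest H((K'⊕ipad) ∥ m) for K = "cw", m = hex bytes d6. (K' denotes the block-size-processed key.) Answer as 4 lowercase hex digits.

Key "cw" = 63 77 is 2 bytes ≤ B = 6; zero-pad to 6 bytes: K' = 63 77 00 00 00 00.
K' ⊕ ipad = 55 41 36 36 36 36.
Inner input = 55 41 36 36 36 36 ∥ d6.
Inner hash: even-index sum = 407 mod 256 = 151; odd-index sum = 173 mod 256 = 173 → 97 ad.

97ad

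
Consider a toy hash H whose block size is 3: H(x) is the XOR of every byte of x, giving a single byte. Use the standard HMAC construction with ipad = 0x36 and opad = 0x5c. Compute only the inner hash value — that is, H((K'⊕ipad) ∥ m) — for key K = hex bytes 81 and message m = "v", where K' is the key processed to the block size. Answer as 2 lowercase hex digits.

Key hex bytes 81 is 1 byte ≤ B = 3; zero-pad to 3 bytes: K' = 81 00 00.
K' ⊕ ipad = b7 36 36.
Inner input = b7 36 36 ∥ 76.
Inner hash: XOR b7⊕36⊕36⊕76 = c1.

c1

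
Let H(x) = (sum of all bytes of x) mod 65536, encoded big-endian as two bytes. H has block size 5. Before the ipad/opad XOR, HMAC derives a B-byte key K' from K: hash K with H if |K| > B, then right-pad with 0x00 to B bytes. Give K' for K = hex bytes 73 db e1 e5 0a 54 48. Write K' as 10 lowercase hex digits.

03ba000000

|K| = 7 > B = 5, so first hash the key.
H(K): sum = 115+219+225+229+10+84+72 = 954 → 03 ba.
Zero-pad H(K) = 03 ba to 5 bytes: K' = 03 ba 00 00 00.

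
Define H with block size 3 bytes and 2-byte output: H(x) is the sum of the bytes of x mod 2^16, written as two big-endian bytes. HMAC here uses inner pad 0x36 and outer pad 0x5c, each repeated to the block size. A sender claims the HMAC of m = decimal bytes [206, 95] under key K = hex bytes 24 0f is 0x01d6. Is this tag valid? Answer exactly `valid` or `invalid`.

valid

Key hex bytes 24 0f is 2 bytes ≤ B = 3; zero-pad to 3 bytes: K' = 24 0f 00.
K' ⊕ ipad = 12 39 36; K' ⊕ opad = 78 53 5c.
Inner hash: sum = 18+57+54+206+95 = 430 → 01 ae.
Outer hash (recomputed tag): sum = 120+83+92+1+174 = 470 → 01 d6.
Recomputed tag = 01d6; claimed = 01d6 → match.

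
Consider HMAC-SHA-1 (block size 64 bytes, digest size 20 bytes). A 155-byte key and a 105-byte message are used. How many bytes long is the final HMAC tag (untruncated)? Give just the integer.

The tag is one SHA-1 digest: 20 bytes.

20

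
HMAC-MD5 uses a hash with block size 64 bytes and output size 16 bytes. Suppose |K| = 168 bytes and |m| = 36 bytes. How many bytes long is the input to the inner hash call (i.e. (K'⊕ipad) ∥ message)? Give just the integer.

Key is 168 > 64 bytes, so it is hashed to 16 bytes then zero-padded to 64: |K'| = 64.
Inner input = (K'⊕ipad) ∥ m → 64 + 36 = 100 bytes.

100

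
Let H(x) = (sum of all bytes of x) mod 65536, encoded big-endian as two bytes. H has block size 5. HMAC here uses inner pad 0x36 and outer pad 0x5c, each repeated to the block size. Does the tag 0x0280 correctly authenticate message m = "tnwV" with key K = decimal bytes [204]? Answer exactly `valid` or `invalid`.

invalid

Key decimal bytes [204] = cc is 1 byte ≤ B = 5; zero-pad to 5 bytes: K' = cc 00 00 00 00.
K' ⊕ ipad = fa 36 36 36 36; K' ⊕ opad = 90 5c 5c 5c 5c.
Inner hash: sum = 250+54+54+54+54+116+110+119+86 = 897 → 03 81.
Outer hash (recomputed tag): sum = 144+92+92+92+92+3+129 = 644 → 02 84.
Recomputed tag = 0284; claimed = 0280 → mismatch.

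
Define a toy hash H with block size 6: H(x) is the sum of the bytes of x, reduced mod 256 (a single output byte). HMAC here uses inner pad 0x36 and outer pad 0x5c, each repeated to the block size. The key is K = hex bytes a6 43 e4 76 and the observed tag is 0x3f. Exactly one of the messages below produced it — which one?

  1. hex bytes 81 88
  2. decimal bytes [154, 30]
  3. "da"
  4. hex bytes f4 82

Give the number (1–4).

Key hex bytes a6 43 e4 76 is 4 bytes ≤ B = 6; zero-pad to 6 bytes: K' = a6 43 e4 76 00 00.
K' ⊕ ipad = 90 75 d2 40 36 36; K' ⊕ opad = fa 1f b8 2a 5c 5c.
m1: inner = H(90 75 d2 40 36 36 81 88) = 8c; tag = H(fa 1f b8 2a 5c 5c 8c) = 3f ← matches
m2: inner = H(90 75 d2 40 36 36 9a 1e) = 3b; tag = H(fa 1f b8 2a 5c 5c 3b) = ee
m3: inner = H(90 75 d2 40 36 36 64 61) = 48; tag = H(fa 1f b8 2a 5c 5c 48) = fb
m4: inner = H(90 75 d2 40 36 36 f4 82) = f9; tag = H(fa 1f b8 2a 5c 5c f9) = ac

1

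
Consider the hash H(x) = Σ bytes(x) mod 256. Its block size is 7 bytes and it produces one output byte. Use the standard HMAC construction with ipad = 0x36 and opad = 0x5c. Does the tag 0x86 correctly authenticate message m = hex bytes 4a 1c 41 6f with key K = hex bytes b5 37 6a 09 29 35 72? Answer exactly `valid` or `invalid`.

valid

Key hex bytes b5 37 6a 09 29 35 72 is exactly B = 7 bytes: K' = b5 37 6a 09 29 35 72.
K' ⊕ ipad = 83 01 5c 3f 1f 03 44; K' ⊕ opad = e9 6b 36 55 75 69 2e.
Inner hash: sum = 131+1+92+63+31+3+68+74+28+65+111 = 667; mod 256 = 155 → 9b.
Outer hash (recomputed tag): sum = 233+107+54+85+117+105+46+155 = 902; mod 256 = 134 → 86.
Recomputed tag = 86; claimed = 86 → match.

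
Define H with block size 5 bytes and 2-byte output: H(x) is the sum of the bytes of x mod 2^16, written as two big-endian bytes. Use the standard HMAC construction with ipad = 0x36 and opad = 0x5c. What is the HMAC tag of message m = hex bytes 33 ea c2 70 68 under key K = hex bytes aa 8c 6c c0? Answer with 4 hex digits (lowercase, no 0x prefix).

Key hex bytes aa 8c 6c c0 is 4 bytes ≤ B = 5; zero-pad to 5 bytes: K' = aa 8c 6c c0 00.
K' ⊕ ipad = 9c ba 5a f6 36.  K' ⊕ opad = f6 d0 30 9c 5c.
Inner input = (K'⊕ipad) ∥ m = 9c ba 5a f6 36 ∥ 33 ea c2 70 68.
Inner hash: sum = 156+186+90+246+54+51+234+194+112+104 = 1427 → 05 93.
Outer input = (K'⊕opad) ∥ inner = f6 d0 30 9c 5c ∥ 05 93.
Outer hash (tag): sum = 246+208+48+156+92+5+147 = 902 → 03 86.

0386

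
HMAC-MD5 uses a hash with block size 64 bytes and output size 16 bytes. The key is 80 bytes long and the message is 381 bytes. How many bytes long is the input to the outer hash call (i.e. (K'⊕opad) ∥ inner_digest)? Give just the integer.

Key is 80 > 64 bytes, so it is hashed to 16 bytes then zero-padded to 64: |K'| = 64.
Outer input = (K'⊕opad) ∥ H(inner) → 64 + 16 = 80 bytes.

80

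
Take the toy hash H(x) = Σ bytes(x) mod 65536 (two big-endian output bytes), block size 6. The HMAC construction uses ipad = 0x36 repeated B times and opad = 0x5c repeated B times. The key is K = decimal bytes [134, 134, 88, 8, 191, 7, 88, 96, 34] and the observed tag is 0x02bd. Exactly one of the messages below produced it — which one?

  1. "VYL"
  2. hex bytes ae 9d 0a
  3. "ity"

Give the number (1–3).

Key decimal bytes [134, 134, 88, 8, 191, 7, 88, 96, 34] = 86 86 58 08 bf 07 58 60 22 is 9 bytes > B = 6, so hash it first: H(key) = 03 0c, then zero-pad to 6 bytes: K' = 03 0c 00 00 00 00.
K' ⊕ ipad = 35 3a 36 36 36 36; K' ⊕ opad = 5f 50 5c 5c 5c 5c.
m1: inner = H(35 3a 36 36 36 36 56 59 4c) = 02 42; tag = H(5f 50 5c 5c 5c 5c 02 42) = 0263
m2: inner = H(35 3a 36 36 36 36 ae 9d 0a) = 02 9c; tag = H(5f 50 5c 5c 5c 5c 02 9c) = 02bd ← matches
m3: inner = H(35 3a 36 36 36 36 69 74 79) = 02 9d; tag = H(5f 50 5c 5c 5c 5c 02 9d) = 02be

2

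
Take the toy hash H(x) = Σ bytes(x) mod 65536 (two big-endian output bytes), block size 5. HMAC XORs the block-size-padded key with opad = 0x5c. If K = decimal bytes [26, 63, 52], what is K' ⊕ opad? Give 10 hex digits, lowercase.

Key decimal bytes [26, 63, 52] = 1a 3f 34 is 3 bytes ≤ B = 5; zero-pad to 5 bytes: K' = 1a 3f 34 00 00.
XOR each byte with 0x5c: 1a⊕5c=46, 3f⊕5c=63, 34⊕5c=68, 00⊕5c=5c, 00⊕5c=5c.

4663685c5c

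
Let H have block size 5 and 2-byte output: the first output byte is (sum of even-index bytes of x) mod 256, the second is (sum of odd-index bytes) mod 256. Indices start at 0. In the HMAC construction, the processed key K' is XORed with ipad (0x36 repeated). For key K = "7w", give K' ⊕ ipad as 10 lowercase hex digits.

0141363636

Key "7w" = 37 77 is 2 bytes ≤ B = 5; zero-pad to 5 bytes: K' = 37 77 00 00 00.
XOR each byte with 0x36: 37⊕36=01, 77⊕36=41, 00⊕36=36, 00⊕36=36, 00⊕36=36.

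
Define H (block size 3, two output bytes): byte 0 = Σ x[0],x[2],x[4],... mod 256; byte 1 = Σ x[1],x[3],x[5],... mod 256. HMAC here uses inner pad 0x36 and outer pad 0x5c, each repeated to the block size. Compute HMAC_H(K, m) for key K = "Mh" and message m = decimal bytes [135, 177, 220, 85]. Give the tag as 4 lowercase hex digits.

2eeb

Key "Mh" = 4d 68 is 2 bytes ≤ B = 3; zero-pad to 3 bytes: K' = 4d 68 00.
K' ⊕ ipad = 7b 5e 36.  K' ⊕ opad = 11 34 5c.
Inner input = (K'⊕ipad) ∥ m = 7b 5e 36 ∥ 87 b1 dc 55.
Inner hash: even-index sum = 439 mod 256 = 183; odd-index sum = 449 mod 256 = 193 → b7 c1.
Outer input = (K'⊕opad) ∥ inner = 11 34 5c ∥ b7 c1.
Outer hash (tag): even-index sum = 302 mod 256 = 46; odd-index sum = 235 mod 256 = 235 → 2e eb.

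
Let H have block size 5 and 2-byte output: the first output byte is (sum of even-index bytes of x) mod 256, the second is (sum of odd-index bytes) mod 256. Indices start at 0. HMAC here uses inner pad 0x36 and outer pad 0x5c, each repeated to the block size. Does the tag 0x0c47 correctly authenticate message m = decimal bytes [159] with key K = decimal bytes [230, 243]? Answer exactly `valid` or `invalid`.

Key decimal bytes [230, 243] = e6 f3 is 2 bytes ≤ B = 5; zero-pad to 5 bytes: K' = e6 f3 00 00 00.
K' ⊕ ipad = d0 c5 36 36 36; K' ⊕ opad = ba af 5c 5c 5c.
Inner hash: even-index sum = 316 mod 256 = 60; odd-index sum = 410 mod 256 = 154 → 3c 9a.
Outer hash (recomputed tag): even-index sum = 524 mod 256 = 12; odd-index sum = 327 mod 256 = 71 → 0c 47.
Recomputed tag = 0c47; claimed = 0c47 → match.

valid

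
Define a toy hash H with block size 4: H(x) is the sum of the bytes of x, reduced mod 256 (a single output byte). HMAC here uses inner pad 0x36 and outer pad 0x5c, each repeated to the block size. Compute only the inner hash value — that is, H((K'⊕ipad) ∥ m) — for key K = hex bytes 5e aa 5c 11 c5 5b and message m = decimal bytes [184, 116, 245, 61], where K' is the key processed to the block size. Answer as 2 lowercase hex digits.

Key hex bytes 5e aa 5c 11 c5 5b is 6 bytes > B = 4, so hash it first: H(key) = 95, then zero-pad to 4 bytes: K' = 95 00 00 00.
K' ⊕ ipad = a3 36 36 36.
Inner input = a3 36 36 36 ∥ b8 74 f5 3d.
Inner hash: sum = 163+54+54+54+184+116+245+61 = 931; mod 256 = 163 → a3.

a3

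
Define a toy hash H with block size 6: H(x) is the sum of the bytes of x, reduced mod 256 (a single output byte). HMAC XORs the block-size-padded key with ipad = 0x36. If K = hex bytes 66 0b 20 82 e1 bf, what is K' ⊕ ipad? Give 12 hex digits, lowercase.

Key hex bytes 66 0b 20 82 e1 bf is exactly B = 6 bytes: K' = 66 0b 20 82 e1 bf.
XOR each byte with 0x36: 66⊕36=50, 0b⊕36=3d, 20⊕36=16, 82⊕36=b4, e1⊕36=d7, bf⊕36=89.

503d16b4d789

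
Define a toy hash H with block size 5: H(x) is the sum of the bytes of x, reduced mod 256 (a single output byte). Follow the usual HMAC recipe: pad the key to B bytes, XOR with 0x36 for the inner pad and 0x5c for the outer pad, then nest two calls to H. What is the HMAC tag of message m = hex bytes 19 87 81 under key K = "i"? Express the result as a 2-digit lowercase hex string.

Key "i" = 69 is 1 byte ≤ B = 5; zero-pad to 5 bytes: K' = 69 00 00 00 00.
K' ⊕ ipad = 5f 36 36 36 36.  K' ⊕ opad = 35 5c 5c 5c 5c.
Inner input = (K'⊕ipad) ∥ m = 5f 36 36 36 36 ∥ 19 87 81.
Inner hash: sum = 95+54+54+54+54+25+135+129 = 600; mod 256 = 88 → 58.
Outer input = (K'⊕opad) ∥ inner = 35 5c 5c 5c 5c ∥ 58.
Outer hash (tag): sum = 53+92+92+92+92+88 = 509; mod 256 = 253 → fd.

fd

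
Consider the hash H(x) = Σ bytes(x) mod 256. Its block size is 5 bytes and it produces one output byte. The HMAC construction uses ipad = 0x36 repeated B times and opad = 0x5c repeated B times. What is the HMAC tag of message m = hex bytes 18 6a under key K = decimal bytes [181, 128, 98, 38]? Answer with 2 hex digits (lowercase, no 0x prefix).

2e

Key decimal bytes [181, 128, 98, 38] = b5 80 62 26 is 4 bytes ≤ B = 5; zero-pad to 5 bytes: K' = b5 80 62 26 00.
K' ⊕ ipad = 83 b6 54 10 36.  K' ⊕ opad = e9 dc 3e 7a 5c.
Inner input = (K'⊕ipad) ∥ m = 83 b6 54 10 36 ∥ 18 6a.
Inner hash: sum = 131+182+84+16+54+24+106 = 597; mod 256 = 85 → 55.
Outer input = (K'⊕opad) ∥ inner = e9 dc 3e 7a 5c ∥ 55.
Outer hash (tag): sum = 233+220+62+122+92+85 = 814; mod 256 = 46 → 2e.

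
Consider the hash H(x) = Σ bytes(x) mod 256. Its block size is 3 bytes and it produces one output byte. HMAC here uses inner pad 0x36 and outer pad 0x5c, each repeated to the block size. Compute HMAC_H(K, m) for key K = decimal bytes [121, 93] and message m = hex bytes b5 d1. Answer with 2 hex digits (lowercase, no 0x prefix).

f8

Key decimal bytes [121, 93] = 79 5d is 2 bytes ≤ B = 3; zero-pad to 3 bytes: K' = 79 5d 00.
K' ⊕ ipad = 4f 6b 36.  K' ⊕ opad = 25 01 5c.
Inner input = (K'⊕ipad) ∥ m = 4f 6b 36 ∥ b5 d1.
Inner hash: sum = 79+107+54+181+209 = 630; mod 256 = 118 → 76.
Outer input = (K'⊕opad) ∥ inner = 25 01 5c ∥ 76.
Outer hash (tag): sum = 37+1+92+118 = 248 → f8.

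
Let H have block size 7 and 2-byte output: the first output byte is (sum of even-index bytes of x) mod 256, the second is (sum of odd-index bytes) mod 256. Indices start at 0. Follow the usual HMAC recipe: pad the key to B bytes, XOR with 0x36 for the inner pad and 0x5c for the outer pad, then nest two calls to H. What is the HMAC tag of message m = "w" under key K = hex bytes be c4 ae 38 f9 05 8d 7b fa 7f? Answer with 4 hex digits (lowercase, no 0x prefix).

74db

Key hex bytes be c4 ae 38 f9 05 8d 7b fa 7f is 10 bytes > B = 7, so hash it first: H(key) = ec fb, then zero-pad to 7 bytes: K' = ec fb 00 00 00 00 00.
K' ⊕ ipad = da cd 36 36 36 36 36.  K' ⊕ opad = b0 a7 5c 5c 5c 5c 5c.
Inner input = (K'⊕ipad) ∥ m = da cd 36 36 36 36 36 ∥ 77.
Inner hash: even-index sum = 380 mod 256 = 124; odd-index sum = 432 mod 256 = 176 → 7c b0.
Outer input = (K'⊕opad) ∥ inner = b0 a7 5c 5c 5c 5c 5c ∥ 7c b0.
Outer hash (tag): even-index sum = 628 mod 256 = 116; odd-index sum = 475 mod 256 = 219 → 74 db.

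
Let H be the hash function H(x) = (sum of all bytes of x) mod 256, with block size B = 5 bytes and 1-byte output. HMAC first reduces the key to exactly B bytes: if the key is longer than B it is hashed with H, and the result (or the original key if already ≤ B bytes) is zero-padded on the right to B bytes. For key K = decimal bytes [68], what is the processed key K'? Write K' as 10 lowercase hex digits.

Key decimal bytes [68] = 44 is 1 byte ≤ B = 5; zero-pad to 5 bytes: K' = 44 00 00 00 00.

4400000000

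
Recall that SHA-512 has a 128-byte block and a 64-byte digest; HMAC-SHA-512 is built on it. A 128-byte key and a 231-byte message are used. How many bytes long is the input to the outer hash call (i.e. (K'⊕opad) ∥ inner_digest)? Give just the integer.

Key is 128 ≤ 128 bytes, zero-padded: |K'| = 128.
Outer input = (K'⊕opad) ∥ H(inner) → 128 + 64 = 192 bytes.

192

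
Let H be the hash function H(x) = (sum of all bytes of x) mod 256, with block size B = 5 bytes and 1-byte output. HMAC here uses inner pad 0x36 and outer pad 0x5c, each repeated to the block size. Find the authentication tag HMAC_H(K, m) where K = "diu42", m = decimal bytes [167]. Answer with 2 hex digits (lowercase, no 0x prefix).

Key "diu42" = 64 69 75 34 32 is exactly B = 5 bytes: K' = 64 69 75 34 32.
K' ⊕ ipad = 52 5f 43 02 04.  K' ⊕ opad = 38 35 29 68 6e.
Inner input = (K'⊕ipad) ∥ m = 52 5f 43 02 04 ∥ a7.
Inner hash: sum = 82+95+67+2+4+167 = 417; mod 256 = 161 → a1.
Outer input = (K'⊕opad) ∥ inner = 38 35 29 68 6e ∥ a1.
Outer hash (tag): sum = 56+53+41+104+110+161 = 525; mod 256 = 13 → 0d.

0d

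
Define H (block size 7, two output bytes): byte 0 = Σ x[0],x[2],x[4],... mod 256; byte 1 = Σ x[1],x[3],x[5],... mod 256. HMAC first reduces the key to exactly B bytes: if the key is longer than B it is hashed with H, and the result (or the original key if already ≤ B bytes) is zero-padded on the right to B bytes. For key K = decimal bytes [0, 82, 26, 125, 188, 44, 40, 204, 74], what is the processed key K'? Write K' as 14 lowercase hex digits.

|K| = 9 > B = 7, so first hash the key.
H(K): even-index sum = 328 mod 256 = 72; odd-index sum = 455 mod 256 = 199 → 48 c7.
Zero-pad H(K) = 48 c7 to 7 bytes: K' = 48 c7 00 00 00 00 00.

48c70000000000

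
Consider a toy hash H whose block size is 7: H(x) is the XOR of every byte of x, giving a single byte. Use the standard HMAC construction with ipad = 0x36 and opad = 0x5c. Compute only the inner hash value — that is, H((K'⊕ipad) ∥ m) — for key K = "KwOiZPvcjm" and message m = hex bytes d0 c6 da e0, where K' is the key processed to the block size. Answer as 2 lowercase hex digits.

Key "KwOiZPvcjm" = 4b 77 4f 69 5a 50 76 63 6a 6d is 10 bytes > B = 7, so hash it first: H(key) = 02, then zero-pad to 7 bytes: K' = 02 00 00 00 00 00 00.
K' ⊕ ipad = 34 36 36 36 36 36 36.
Inner input = 34 36 36 36 36 36 36 ∥ d0 c6 da e0.
Inner hash: XOR 34⊕36⊕36⊕36⊕36⊕36⊕36⊕d0⊕c6⊕da⊕e0 = 18.

18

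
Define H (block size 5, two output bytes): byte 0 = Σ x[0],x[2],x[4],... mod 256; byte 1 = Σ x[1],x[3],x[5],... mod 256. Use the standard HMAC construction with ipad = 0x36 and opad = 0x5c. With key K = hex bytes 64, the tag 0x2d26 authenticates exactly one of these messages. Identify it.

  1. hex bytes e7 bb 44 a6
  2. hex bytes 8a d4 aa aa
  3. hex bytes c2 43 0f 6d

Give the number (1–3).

3

Key hex bytes 64 is 1 byte ≤ B = 5; zero-pad to 5 bytes: K' = 64 00 00 00 00.
K' ⊕ ipad = 52 36 36 36 36; K' ⊕ opad = 38 5c 5c 5c 5c.
m1: inner = H(52 36 36 36 36 e7 bb 44 a6) = 1f 97; tag = H(38 5c 5c 5c 5c 1f 97) = 87d7
m2: inner = H(52 36 36 36 36 8a d4 aa aa) = 3c a0; tag = H(38 5c 5c 5c 5c 3c a0) = 90f4
m3: inner = H(52 36 36 36 36 c2 43 0f 6d) = 6e 3d; tag = H(38 5c 5c 5c 5c 6e 3d) = 2d26 ← matches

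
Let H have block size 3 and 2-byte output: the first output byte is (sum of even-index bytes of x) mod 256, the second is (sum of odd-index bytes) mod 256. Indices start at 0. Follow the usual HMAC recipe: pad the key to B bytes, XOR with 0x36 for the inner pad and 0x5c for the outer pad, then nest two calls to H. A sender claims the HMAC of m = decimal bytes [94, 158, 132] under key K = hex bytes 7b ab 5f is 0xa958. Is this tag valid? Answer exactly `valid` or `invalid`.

invalid

Key hex bytes 7b ab 5f is exactly B = 3 bytes: K' = 7b ab 5f.
K' ⊕ ipad = 4d 9d 69; K' ⊕ opad = 27 f7 03.
Inner hash: even-index sum = 340 mod 256 = 84; odd-index sum = 383 mod 256 = 127 → 54 7f.
Outer hash (recomputed tag): even-index sum = 169 mod 256 = 169; odd-index sum = 331 mod 256 = 75 → a9 4b.
Recomputed tag = a94b; claimed = a958 → mismatch.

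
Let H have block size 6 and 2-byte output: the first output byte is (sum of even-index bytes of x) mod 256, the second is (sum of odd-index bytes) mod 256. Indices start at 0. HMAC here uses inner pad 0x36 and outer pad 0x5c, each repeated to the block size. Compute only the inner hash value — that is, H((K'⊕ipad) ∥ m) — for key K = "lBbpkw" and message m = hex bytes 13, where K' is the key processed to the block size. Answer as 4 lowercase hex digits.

Key "lBbpkw" = 6c 42 62 70 6b 77 is exactly B = 6 bytes: K' = 6c 42 62 70 6b 77.
K' ⊕ ipad = 5a 74 54 46 5d 41.
Inner input = 5a 74 54 46 5d 41 ∥ 13.
Inner hash: even-index sum = 286 mod 256 = 30; odd-index sum = 251 mod 256 = 251 → 1e fb.

1efb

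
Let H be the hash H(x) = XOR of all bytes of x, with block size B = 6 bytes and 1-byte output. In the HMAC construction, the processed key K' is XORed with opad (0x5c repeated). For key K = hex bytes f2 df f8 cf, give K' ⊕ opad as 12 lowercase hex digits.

ae83a4935c5c

Key hex bytes f2 df f8 cf is 4 bytes ≤ B = 6; zero-pad to 6 bytes: K' = f2 df f8 cf 00 00.
XOR each byte with 0x5c: f2⊕5c=ae, df⊕5c=83, f8⊕5c=a4, cf⊕5c=93, 00⊕5c=5c, 00⊕5c=5c.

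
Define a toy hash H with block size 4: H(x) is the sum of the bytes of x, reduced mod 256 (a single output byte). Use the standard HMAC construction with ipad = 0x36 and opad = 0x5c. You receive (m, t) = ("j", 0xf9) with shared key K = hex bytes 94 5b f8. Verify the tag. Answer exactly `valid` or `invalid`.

Key hex bytes 94 5b f8 is 3 bytes ≤ B = 4; zero-pad to 4 bytes: K' = 94 5b f8 00.
K' ⊕ ipad = a2 6d ce 36; K' ⊕ opad = c8 07 a4 5c.
Inner hash: sum = 162+109+206+54+106 = 637; mod 256 = 125 → 7d.
Outer hash (recomputed tag): sum = 200+7+164+92+125 = 588; mod 256 = 76 → 4c.
Recomputed tag = 4c; claimed = f9 → mismatch.

invalid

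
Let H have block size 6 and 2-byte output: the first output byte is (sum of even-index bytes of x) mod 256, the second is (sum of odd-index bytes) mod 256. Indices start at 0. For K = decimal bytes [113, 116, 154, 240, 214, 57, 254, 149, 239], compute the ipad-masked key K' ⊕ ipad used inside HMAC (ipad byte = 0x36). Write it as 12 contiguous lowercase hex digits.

f80436363636

Key decimal bytes [113, 116, 154, 240, 214, 57, 254, 149, 239] = 71 74 9a f0 d6 39 fe 95 ef is 9 bytes > B = 6, so hash it first: H(key) = ce 32, then zero-pad to 6 bytes: K' = ce 32 00 00 00 00.
XOR each byte with 0x36: ce⊕36=f8, 32⊕36=04, 00⊕36=36, 00⊕36=36, 00⊕36=36, 00⊕36=36.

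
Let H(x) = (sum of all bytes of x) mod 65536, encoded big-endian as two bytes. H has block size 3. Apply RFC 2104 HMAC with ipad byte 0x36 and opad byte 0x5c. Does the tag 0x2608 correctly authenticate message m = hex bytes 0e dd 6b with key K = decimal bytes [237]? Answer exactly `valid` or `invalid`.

Key decimal bytes [237] = ed is 1 byte ≤ B = 3; zero-pad to 3 bytes: K' = ed 00 00.
K' ⊕ ipad = db 36 36; K' ⊕ opad = b1 5c 5c.
Inner hash: sum = 219+54+54+14+221+107 = 669 → 02 9d.
Outer hash (recomputed tag): sum = 177+92+92+2+157 = 520 → 02 08.
Recomputed tag = 0208; claimed = 2608 → mismatch.

invalid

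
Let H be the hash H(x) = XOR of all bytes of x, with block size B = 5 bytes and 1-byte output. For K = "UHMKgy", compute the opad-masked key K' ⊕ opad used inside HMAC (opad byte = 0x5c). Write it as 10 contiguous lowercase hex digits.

Key "UHMKgy" = 55 48 4d 4b 67 79 is 6 bytes > B = 5, so hash it first: H(key) = 05, then zero-pad to 5 bytes: K' = 05 00 00 00 00.
XOR each byte with 0x5c: 05⊕5c=59, 00⊕5c=5c, 00⊕5c=5c, 00⊕5c=5c, 00⊕5c=5c.

595c5c5c5c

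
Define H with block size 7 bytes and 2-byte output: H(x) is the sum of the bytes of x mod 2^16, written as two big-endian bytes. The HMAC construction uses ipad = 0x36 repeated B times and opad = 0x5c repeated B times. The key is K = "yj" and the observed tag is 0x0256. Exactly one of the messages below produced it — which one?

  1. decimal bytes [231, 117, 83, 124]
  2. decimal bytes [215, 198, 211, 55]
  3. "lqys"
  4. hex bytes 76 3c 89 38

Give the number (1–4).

4

Key "yj" = 79 6a is 2 bytes ≤ B = 7; zero-pad to 7 bytes: K' = 79 6a 00 00 00 00 00.
K' ⊕ ipad = 4f 5c 36 36 36 36 36; K' ⊕ opad = 25 36 5c 5c 5c 5c 5c.
m1: inner = H(4f 5c 36 36 36 36 36 e7 75 53 7c) = 03 e4; tag = H(25 36 5c 5c 5c 5c 5c 03 e4) = 030e
m2: inner = H(4f 5c 36 36 36 36 36 d7 c6 d3 37) = 04 60; tag = H(25 36 5c 5c 5c 5c 5c 04 60) = 028b
m3: inner = H(4f 5c 36 36 36 36 36 6c 71 79 73) = 03 82; tag = H(25 36 5c 5c 5c 5c 5c 03 82) = 02ac
m4: inner = H(4f 5c 36 36 36 36 36 76 3c 89 38) = 03 2c; tag = H(25 36 5c 5c 5c 5c 5c 03 2c) = 0256 ← matches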